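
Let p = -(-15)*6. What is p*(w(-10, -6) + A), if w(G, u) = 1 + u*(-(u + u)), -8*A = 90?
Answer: -14805/2 ≈ -7402.5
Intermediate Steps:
p = 90 (p = -3*(-30) = 90)
A = -45/4 (A = -1/8*90 = -45/4 ≈ -11.250)
w(G, u) = 1 - 2*u**2 (w(G, u) = 1 + u*(-2*u) = 1 - 2*u**2)
p*(w(-10, -6) + A) = 90*((1 - 2*(-6)**2) - 45/4) = 90*((1 - 2*36) - 45/4) = 90*((1 - 72) - 45/4) = 90*(-71 - 45/4) = 90*(-329/4) = -14805/2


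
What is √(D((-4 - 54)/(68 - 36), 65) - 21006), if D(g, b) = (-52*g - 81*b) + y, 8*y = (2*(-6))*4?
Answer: I*√104731/2 ≈ 161.81*I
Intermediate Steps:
y = -6 (y = ((2*(-6))*4)/8 = (-12*4)/8 = (⅛)*(-48) = -6)
D(g, b) = -6 - 81*b - 52*g (D(g, b) = (-52*g - 81*b) - 6 = (-81*b - 52*g) - 6 = -6 - 81*b - 52*g)
√(D((-4 - 54)/(68 - 36), 65) - 21006) = √((-6 - 81*65 - 52*(-4 - 54)/(68 - 36)) - 21006) = √((-6 - 5265 - (-3016)/32) - 21006) = √((-6 - 5265 - 52*(-29/16)) - 21006) = √((-6 - 5265 + 377/4) - 21006) = √(-20707/4 - 21006) = √(-104731/4) = I*√104731/2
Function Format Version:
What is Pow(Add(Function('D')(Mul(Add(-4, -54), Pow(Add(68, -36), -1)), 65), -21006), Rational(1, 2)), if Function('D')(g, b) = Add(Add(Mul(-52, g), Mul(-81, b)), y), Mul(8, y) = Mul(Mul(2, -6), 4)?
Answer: Mul(Rational(1, 2), I, Pow(104731, Rational(1, 2))) ≈ Mul(161.81, I)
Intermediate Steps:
y = -6 (y = Mul(Rational(1, 8), Mul(Mul(2, -6), 4)) = Mul(Rational(1, 8), Mul(-12, 4)) = Mul(Rational(1, 8), -48) = -6)
Function('D')(g, b) = Add(-6, Mul(-81, b), Mul(-52, g)) (Function('D')(g, b) = Add(Add(Mul(-52, g), Mul(-81, b)), -6) = Add(Add(Mul(-81, b), Mul(-52, g)), -6) = Add(-6, Mul(-81, b), Mul(-52, g)))
Pow(Add(Function('D')(Mul(Add(-4, -54), Pow(Add(68, -36), -1)), 65), -21006), Rational(1, 2)) = Pow(Add(Add(-6, Mul(-81, 65), Mul(-52, Mul(Add(-4, -54), Pow(Add(68, -36), -1)))), -21006), Rational(1, 2)) = Pow(Add(Add(-6, -5265, Mul(-52, Mul(-58, Pow(32, -1)))), -21006), Rational(1, 2)) = Pow(Add(Add(-6, -5265, Mul(-52, Mul(-58, Rational(1, 32)))), -21006), Rational(1, 2)) = Pow(Add(Add(-6, -5265, Mul(-52, Rational(-29, 16))), -21006), Rational(1, 2)) = Pow(Add(Add(-6, -5265, Rational(377, 4)), -21006), Rational(1, 2)) = Pow(Add(Rational(-20707, 4), -21006), Rational(1, 2)) = Pow(Rational(-104731, 4), Rational(1, 2)) = Mul(Rational(1, 2), I, Pow(104731, Rational(1, 2)))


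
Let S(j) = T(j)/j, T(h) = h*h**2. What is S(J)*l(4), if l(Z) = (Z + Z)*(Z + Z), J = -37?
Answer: 87616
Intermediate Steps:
T(h) = h**3
S(j) = j**2 (S(j) = j**3/j = j**2)
l(Z) = 4*Z**2 (l(Z) = (2*Z)*(2*Z) = 4*Z**2)
S(J)*l(4) = (-37)**2*(4*4**2) = 1369*(4*16) = 1369*64 = 87616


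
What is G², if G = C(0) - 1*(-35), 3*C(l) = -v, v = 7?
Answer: 9604/9 ≈ 1067.1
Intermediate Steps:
C(l) = -7/3 (C(l) = (-1*7)/3 = (⅓)*(-7) = -7/3)
G = 98/3 (G = -7/3 - 1*(-35) = -7/3 + 35 = 98/3 ≈ 32.667)
G² = (98/3)² = 9604/9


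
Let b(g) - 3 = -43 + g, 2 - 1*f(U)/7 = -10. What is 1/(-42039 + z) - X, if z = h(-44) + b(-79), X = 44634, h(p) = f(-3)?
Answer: -1877930917/42074 ≈ -44634.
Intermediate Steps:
f(U) = 84 (f(U) = 14 - 7*(-10) = 14 + 70 = 84)
b(g) = -40 + g (b(g) = 3 + (-43 + g) = -40 + g)
h(p) = 84
z = -35 (z = 84 + (-40 - 79) = 84 - 119 = -35)
1/(-42039 + z) - X = 1/(-42039 - 35) - 1*44634 = 1/(-42074) - 44634 = -1/42074 - 44634 = -1877930917/42074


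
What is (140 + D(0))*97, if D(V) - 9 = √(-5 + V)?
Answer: 14453 + 97*I*√5 ≈ 14453.0 + 216.9*I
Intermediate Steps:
D(V) = 9 + √(-5 + V)
(140 + D(0))*97 = (140 + (9 + √(-5 + 0)))*97 = (140 + (9 + √(-5)))*97 = (140 + (9 + I*√5))*97 = (149 + I*√5)*97 = 14453 + 97*I*√5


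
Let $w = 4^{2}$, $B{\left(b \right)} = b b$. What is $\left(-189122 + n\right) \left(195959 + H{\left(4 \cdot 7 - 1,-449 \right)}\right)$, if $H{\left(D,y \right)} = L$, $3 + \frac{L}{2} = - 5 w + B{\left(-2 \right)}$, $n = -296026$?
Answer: $-94992463548$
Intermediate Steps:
$B{\left(b \right)} = b^{2}$
$w = 16$
$L = -158$ ($L = -6 + 2 \left(\left(-5\right) 16 + \left(-2\right)^{2}\right) = -6 + 2 \left(-80 + 4\right) = -6 + 2 \left(-76\right) = -6 - 152 = -158$)
$H{\left(D,y \right)} = -158$
$\left(-189122 + n\right) \left(195959 + H{\left(4 \cdot 7 - 1,-449 \right)}\right) = \left(-189122 - 296026\right) \left(195959 - 158\right) = \left(-485148\right) 195801 = -94992463548$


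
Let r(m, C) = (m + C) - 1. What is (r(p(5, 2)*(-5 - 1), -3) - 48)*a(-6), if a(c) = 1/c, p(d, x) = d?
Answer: 41/3 ≈ 13.667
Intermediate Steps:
r(m, C) = -1 + C + m (r(m, C) = (C + m) - 1 = -1 + C + m)
(r(p(5, 2)*(-5 - 1), -3) - 48)*a(-6) = ((-1 - 3 + 5*(-5 - 1)) - 48)/(-6) = ((-1 - 3 + 5*(-6)) - 48)*(-⅙) = ((-1 - 3 - 30) - 48)*(-⅙) = (-34 - 48)*(-⅙) = -82*(-⅙) = 41/3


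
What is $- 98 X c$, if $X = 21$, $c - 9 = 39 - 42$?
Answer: $-12348$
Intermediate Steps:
$c = 6$ ($c = 9 + \left(39 - 42\right) = 9 - 3 = 6$)
$- 98 X c = \left(-98\right) 21 \cdot 6 = \left(-2058\right) 6 = -12348$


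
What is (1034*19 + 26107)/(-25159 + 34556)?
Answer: 45753/9397 ≈ 4.8689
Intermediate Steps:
(1034*19 + 26107)/(-25159 + 34556) = (19646 + 26107)/9397 = 45753*(1/9397) = 45753/9397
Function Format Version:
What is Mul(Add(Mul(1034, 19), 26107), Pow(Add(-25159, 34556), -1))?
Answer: Rational(45753, 9397) ≈ 4.8689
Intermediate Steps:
Mul(Add(Mul(1034, 19), 26107), Pow(Add(-25159, 34556), -1)) = Mul(Add(19646, 26107), Pow(9397, -1)) = Mul(45753, Rational(1, 9397)) = Rational(45753, 9397)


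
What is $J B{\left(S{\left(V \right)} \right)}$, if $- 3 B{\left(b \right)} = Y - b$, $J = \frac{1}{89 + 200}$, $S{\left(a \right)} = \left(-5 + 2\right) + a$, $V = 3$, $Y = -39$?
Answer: $\frac{13}{289} \approx 0.044983$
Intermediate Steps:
$S{\left(a \right)} = -3 + a$
$J = \frac{1}{289} \approx 0.0034602$
$B{\left(b \right)} = 13 + \frac{b}{3}$ ($B{\left(b \right)} = - \frac{-39 - b}{3} = 13 + \frac{b}{3}$)
$J B{\left(S{\left(V \right)} \right)} = \frac{13 + \frac{-3 + 3}{3}}{289} = \frac{13 + \frac{1}{3} \cdot 0}{289} = \frac{13 + 0}{289} = \frac{1}{289} \cdot 13 = \frac{13}{289}$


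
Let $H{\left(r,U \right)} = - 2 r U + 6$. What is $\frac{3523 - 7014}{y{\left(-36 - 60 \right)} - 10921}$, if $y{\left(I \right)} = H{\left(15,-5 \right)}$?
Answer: $\frac{3491}{10765} \approx 0.32429$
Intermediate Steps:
$H{\left(r,U \right)} = 6 - 2 U r$ ($H{\left(r,U \right)} = - 2 U r + 6 = 6 - 2 U r$)
$y{\left(I \right)} = 156$ ($y{\left(I \right)} = 6 - \left(-10\right) 15 = 6 + 150 = 156$)
$\frac{3523 - 7014}{y{\left(-36 - 60 \right)} - 10921} = \frac{3523 - 7014}{156 - 10921} = - \frac{3491}{-10765} = \left(-3491\right) \left(- \frac{1}{10765}\right) = \frac{3491}{10765}$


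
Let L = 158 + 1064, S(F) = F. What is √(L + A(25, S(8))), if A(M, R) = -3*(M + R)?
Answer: √1123 ≈ 33.511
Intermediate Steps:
A(M, R) = -3*M - 3*R
L = 1222
√(L + A(25, S(8))) = √(1222 + (-3*25 - 3*8)) = √(1222 + (-75 - 24)) = √(1222 - 99) = √1123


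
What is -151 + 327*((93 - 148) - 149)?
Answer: -66859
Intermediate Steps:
-151 + 327*((93 - 148) - 149) = -151 + 327*(-55 - 149) = -151 + 327*(-204) = -151 - 66708 = -66859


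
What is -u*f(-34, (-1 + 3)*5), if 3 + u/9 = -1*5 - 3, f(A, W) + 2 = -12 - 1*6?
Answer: -1980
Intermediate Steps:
f(A, W) = -20 (f(A, W) = -2 + (-12 - 1*6) = -2 + (-12 - 6) = -2 - 18 = -20)
u = -99 (u = -27 + 9*(-1*5 - 3) = -27 + 9*(-5 - 3) = -27 + 9*(-8) = -27 - 72 = -99)
-u*f(-34, (-1 + 3)*5) = -(-99)*(-20) = -1*1980 = -1980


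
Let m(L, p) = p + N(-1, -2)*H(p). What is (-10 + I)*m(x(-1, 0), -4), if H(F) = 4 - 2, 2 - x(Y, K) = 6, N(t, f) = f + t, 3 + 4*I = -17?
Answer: 150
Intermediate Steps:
I = -5 (I = -¾ + (¼)*(-17) = -¾ - 17/4 = -5)
x(Y, K) = -4 (x(Y, K) = 2 - 1*6 = 2 - 6 = -4)
H(F) = 2
m(L, p) = -6 + p (m(L, p) = p + (-2 - 1)*2 = p - 3*2 = p - 6 = -6 + p)
(-10 + I)*m(x(-1, 0), -4) = (-10 - 5)*(-6 - 4) = -15*(-10) = 150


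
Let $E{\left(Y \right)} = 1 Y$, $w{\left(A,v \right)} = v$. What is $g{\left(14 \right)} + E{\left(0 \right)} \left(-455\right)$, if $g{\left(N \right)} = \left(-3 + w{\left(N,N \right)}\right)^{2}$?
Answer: $121$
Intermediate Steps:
$g{\left(N \right)} = \left(-3 + N\right)^{2}$
$E{\left(Y \right)} = Y$
$g{\left(14 \right)} + E{\left(0 \right)} \left(-455\right) = \left(-3 + 14\right)^{2} + 0 \left(-455\right) = 11^{2} + 0 = 121 + 0 = 121$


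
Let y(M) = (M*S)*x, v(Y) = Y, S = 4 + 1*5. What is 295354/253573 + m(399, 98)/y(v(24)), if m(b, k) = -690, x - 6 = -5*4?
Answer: 178019311/127800792 ≈ 1.3929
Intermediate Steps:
x = -14 (x = 6 - 5*4 = 6 - 20 = -14)
S = 9 (S = 4 + 5 = 9)
y(M) = -126*M (y(M) = (M*9)*(-14) = (9*M)*(-14) = -126*M)
295354/253573 + m(399, 98)/y(v(24)) = 295354/253573 - 690/((-126*24)) = 295354*(1/253573) - 690/(-3024) = 295354/253573 - 690*(-1/3024) = 295354/253573 + 115/504 = 178019311/127800792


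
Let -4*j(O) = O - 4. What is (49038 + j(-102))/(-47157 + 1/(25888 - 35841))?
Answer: -976677937/938707244 ≈ -1.0404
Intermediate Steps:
j(O) = 1 - O/4 (j(O) = -(O - 4)/4 = -(-4 + O)/4 = 1 - O/4)
(49038 + j(-102))/(-47157 + 1/(25888 - 35841)) = (49038 + (1 - ¼*(-102)))/(-47157 + 1/(25888 - 35841)) = (49038 + (1 + 51/2))/(-47157 + 1/(-9953)) = (49038 + 53/2)/(-47157 - 1/9953) = 98129/(2*(-469353622/9953)) = (98129/2)*(-9953/469353622) = -976677937/938707244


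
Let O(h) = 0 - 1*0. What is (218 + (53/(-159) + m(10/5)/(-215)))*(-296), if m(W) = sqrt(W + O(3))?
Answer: -193288/3 + 296*sqrt(2)/215 ≈ -64427.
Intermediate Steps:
O(h) = 0 (O(h) = 0 + 0 = 0)
m(W) = sqrt(W) (m(W) = sqrt(W + 0) = sqrt(W))
(218 + (53/(-159) + m(10/5)/(-215)))*(-296) = (218 + (53/(-159) + sqrt(10/5)/(-215)))*(-296) = (218 + (53*(-1/159) + sqrt(10*(1/5))*(-1/215)))*(-296) = (218 + (-1/3 + sqrt(2)*(-1/215)))*(-296) = (218 + (-1/3 - sqrt(2)/215))*(-296) = (653/3 - sqrt(2)/215)*(-296) = -193288/3 + 296*sqrt(2)/215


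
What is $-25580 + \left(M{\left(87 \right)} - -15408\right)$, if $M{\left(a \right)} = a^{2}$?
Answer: $-2603$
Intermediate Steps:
$-25580 + \left(M{\left(87 \right)} - -15408\right) = -25580 + \left(87^{2} - -15408\right) = -25580 + \left(7569 + 15408\right) = -25580 + 22977 = -2603$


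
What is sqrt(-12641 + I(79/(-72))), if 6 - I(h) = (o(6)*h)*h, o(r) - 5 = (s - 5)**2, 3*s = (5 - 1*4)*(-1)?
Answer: I*sqrt(591377101)/216 ≈ 112.58*I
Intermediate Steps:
s = -1/3 (s = ((5 - 1*4)*(-1))/3 = ((5 - 4)*(-1))/3 = (1*(-1))/3 = (1/3)*(-1) = -1/3 ≈ -0.33333)
o(r) = 301/9 (o(r) = 5 + (-1/3 - 5)**2 = 5 + (-16/3)**2 = 5 + 256/9 = 301/9)
I(h) = 6 - 301*h**2/9 (I(h) = 6 - 301*h/9*h = 6 - 301*h**2/9)
sqrt(-12641 + I(79/(-72))) = sqrt(-12641 + (6 - 301*(79/(-72))**2/9)) = sqrt(-12641 + (6 - 301*(79*(-1/72))**2/9)) = sqrt(-12641 + (6 - 301*(-79/72)**2/9)) = sqrt(-12641 + (6 - 301/9*6241/5184)) = sqrt(-12641 + (6 - 1878541/46656)) = sqrt(-12641 - 1598605/46656) = sqrt(-591377101/46656) = I*sqrt(591377101)/216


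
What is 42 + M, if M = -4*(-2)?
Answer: 50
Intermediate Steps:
M = 8
42 + M = 42 + 8 = 50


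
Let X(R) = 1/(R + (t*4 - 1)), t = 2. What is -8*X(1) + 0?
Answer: -1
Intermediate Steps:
X(R) = 1/(7 + R) (X(R) = 1/(R + (2*4 - 1)) = 1/(R + (8 - 1)) = 1/(R + 7) = 1/(7 + R))
-8*X(1) + 0 = -8/(7 + 1) + 0 = -8/8 + 0 = -8*⅛ + 0 = -1 + 0 = -1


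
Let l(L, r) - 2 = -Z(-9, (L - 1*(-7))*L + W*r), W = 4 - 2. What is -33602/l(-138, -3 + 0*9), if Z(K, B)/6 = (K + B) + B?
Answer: 16801/108404 ≈ 0.15498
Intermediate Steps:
W = 2
Z(K, B) = 6*K + 12*B (Z(K, B) = 6*((K + B) + B) = 6*((B + K) + B) = 6*(K + 2*B) = 6*K + 12*B)
l(L, r) = 56 - 24*r - 12*L*(7 + L) (l(L, r) = 2 - (6*(-9) + 12*((L - 1*(-7))*L + 2*r)) = 2 - (-54 + 12*((L + 7)*L + 2*r)) = 2 - (-54 + 12*((7 + L)*L + 2*r)) = 2 - (-54 + 12*(L*(7 + L) + 2*r)) = 2 - (-54 + 12*(2*r + L*(7 + L))) = 2 - (-54 + (24*r + 12*L*(7 + L))) = 2 - (-54 + 24*r + 12*L*(7 + L)) = 2 + (54 - 24*r - 12*L*(7 + L)) = 56 - 24*r - 12*L*(7 + L))
-33602/l(-138, -3 + 0*9) = -33602/(56 - 84*(-138) - 24*(-3 + 0*9) - 12*(-138)²) = -33602/(56 + 11592 - 24*(-3 + 0) - 12*19044) = -33602/(56 + 11592 - 24*(-3) - 228528) = -33602/(56 + 11592 + 72 - 228528) = -33602/(-216808) = -33602*(-1/216808) = 16801/108404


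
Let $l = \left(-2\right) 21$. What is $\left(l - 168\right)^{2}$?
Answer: $44100$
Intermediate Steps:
$l = -42$
$\left(l - 168\right)^{2} = \left(-42 - 168\right)^{2} = \left(-210\right)^{2} = 44100$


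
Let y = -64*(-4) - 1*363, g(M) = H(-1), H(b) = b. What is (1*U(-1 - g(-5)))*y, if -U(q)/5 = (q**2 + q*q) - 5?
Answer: -2675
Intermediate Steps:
g(M) = -1
U(q) = 25 - 10*q**2 (U(q) = -5*((q**2 + q*q) - 5) = -5*((q**2 + q**2) - 5) = -5*(2*q**2 - 5) = -5*(-5 + 2*q**2) = 25 - 10*q**2)
y = -107 (y = 256 - 363 = -107)
(1*U(-1 - g(-5)))*y = (1*(25 - 10*(-1 - 1*(-1))**2))*(-107) = (1*(25 - 10*(-1 + 1)**2))*(-107) = (1*(25 - 10*0**2))*(-107) = (1*(25 - 10*0))*(-107) = (1*(25 + 0))*(-107) = (1*25)*(-107) = 25*(-107) = -2675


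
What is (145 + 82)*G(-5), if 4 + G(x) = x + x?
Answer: -3178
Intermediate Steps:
G(x) = -4 + 2*x (G(x) = -4 + (x + x) = -4 + 2*x)
(145 + 82)*G(-5) = (145 + 82)*(-4 + 2*(-5)) = 227*(-4 - 10) = 227*(-14) = -3178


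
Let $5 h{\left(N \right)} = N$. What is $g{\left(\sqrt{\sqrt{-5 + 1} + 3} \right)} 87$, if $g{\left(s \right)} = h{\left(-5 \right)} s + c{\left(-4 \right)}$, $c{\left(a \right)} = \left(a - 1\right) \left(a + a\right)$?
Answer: $3480 - 87 \sqrt{3 + 2 i} \approx 3321.9 - 47.872 i$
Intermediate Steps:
$h{\left(N \right)} = \frac{N}{5}$
$c{\left(a \right)} = 2 a \left(-1 + a\right)$ ($c{\left(a \right)} = \left(-1 + a\right) 2 a = 2 a \left(-1 + a\right)$)
$g{\left(s \right)} = 40 - s$ ($g{\left(s \right)} = \frac{1}{5} \left(-5\right) s + 2 \left(-4\right) \left(-1 - 4\right) = - s + 2 \left(-4\right) \left(-5\right) = - s + 40 = 40 - s$)
$g{\left(\sqrt{\sqrt{-5 + 1} + 3} \right)} 87 = \left(40 - \sqrt{\sqrt{-5 + 1} + 3}\right) 87 = \left(40 - \sqrt{\sqrt{-4} + 3}\right) 87 = \left(40 - \sqrt{2 i + 3}\right) 87 = \left(40 - \sqrt{3 + 2 i}\right) 87 = 3480 - 87 \sqrt{3 + 2 i}$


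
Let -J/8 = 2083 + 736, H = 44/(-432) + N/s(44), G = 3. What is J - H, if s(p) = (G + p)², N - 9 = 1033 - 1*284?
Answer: -5380333309/238572 ≈ -22552.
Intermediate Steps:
N = 758 (N = 9 + (1033 - 1*284) = 9 + (1033 - 284) = 9 + 749 = 758)
s(p) = (3 + p)²
H = 57565/238572 (H = 44/(-432) + 758/((3 + 44)²) = 44*(-1/432) + 758/(47²) = -11/108 + 758/2209 = 57565/238572 ≈ 0.24129)
J = -22552 (J = -8*(2083 + 736) = -8*2819 = -22552)
J - H = -22552 - 1*57565/238572 = -22552 - 57565/238572 = -5380333309/238572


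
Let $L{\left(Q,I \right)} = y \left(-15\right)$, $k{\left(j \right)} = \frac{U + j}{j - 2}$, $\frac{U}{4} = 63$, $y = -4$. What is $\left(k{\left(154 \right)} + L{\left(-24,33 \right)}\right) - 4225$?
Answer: $- \frac{316337}{76} \approx -4162.3$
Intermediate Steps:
$U = 252$ ($U = 4 \cdot 63 = 252$)
$k{\left(j \right)} = \frac{252 + j}{-2 + j}$ ($k{\left(j \right)} = \frac{252 + j}{j - 2} = \frac{252 + j}{-2 + j}$)
$L{\left(Q,I \right)} = 60$ ($L{\left(Q,I \right)} = \left(-4\right) \left(-15\right) = 60$)
$\left(k{\left(154 \right)} + L{\left(-24,33 \right)}\right) - 4225 = \left(\frac{252 + 154}{-2 + 154} + 60\right) - 4225 = \left(\frac{1}{152} \cdot 406 + 60\right) - 4225 = \left(\frac{203}{76} + 60\right) - 4225 = \frac{4763}{76} - 4225 = - \frac{316337}{76}$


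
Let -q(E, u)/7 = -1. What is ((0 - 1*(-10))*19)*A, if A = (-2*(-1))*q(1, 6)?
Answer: 2660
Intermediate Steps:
q(E, u) = 7 (q(E, u) = -7*(-1) = 7)
A = 14 (A = -2*(-1)*7 = 2*7 = 14)
((0 - 1*(-10))*19)*A = ((0 - 1*(-10))*19)*14 = ((0 + 10)*19)*14 = (10*19)*14 = 190*14 = 2660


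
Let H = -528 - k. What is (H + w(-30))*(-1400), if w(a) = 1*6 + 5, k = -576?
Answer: -82600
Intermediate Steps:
w(a) = 11 (w(a) = 6 + 5 = 11)
H = 48 (H = -528 - 1*(-576) = -528 + 576 = 48)
(H + w(-30))*(-1400) = (48 + 11)*(-1400) = 59*(-1400) = -82600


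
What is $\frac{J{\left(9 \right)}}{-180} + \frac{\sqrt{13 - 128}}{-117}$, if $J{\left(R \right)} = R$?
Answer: $- \frac{1}{20} - \frac{i \sqrt{115}}{117} \approx -0.05 - 0.091656 i$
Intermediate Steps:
$\frac{J{\left(9 \right)}}{-180} + \frac{\sqrt{13 - 128}}{-117} = \frac{9}{-180} + \frac{\sqrt{13 - 128}}{-117} = 9 \left(- \frac{1}{180}\right) + \sqrt{-115} \left(- \frac{1}{117}\right) = - \frac{1}{20} + i \sqrt{115} \left(- \frac{1}{117}\right) = - \frac{1}{20} - \frac{i \sqrt{115}}{117}$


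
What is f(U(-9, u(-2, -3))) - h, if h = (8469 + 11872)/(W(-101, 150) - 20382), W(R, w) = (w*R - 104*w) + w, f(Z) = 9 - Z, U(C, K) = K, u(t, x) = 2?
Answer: 377215/50982 ≈ 7.3990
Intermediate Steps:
W(R, w) = -103*w + R*w (W(R, w) = (R*w - 104*w) + w = (-104*w + R*w) + w = -103*w + R*w)
h = -20341/50982 (h = (8469 + 11872)/(150*(-103 - 101) - 20382) = 20341/(150*(-204) - 20382) = 20341/(-30600 - 20382) = 20341/(-50982) = 20341*(-1/50982) = -20341/50982 ≈ -0.39898)
f(U(-9, u(-2, -3))) - h = (9 - 1*2) - 1*(-20341/50982) = (9 - 2) + 20341/50982 = 7 + 20341/50982 = 377215/50982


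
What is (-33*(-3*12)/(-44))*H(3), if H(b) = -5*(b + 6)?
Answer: 1215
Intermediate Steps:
H(b) = -30 - 5*b (H(b) = -5*(6 + b) = -30 - 5*b)
(-33*(-3*12)/(-44))*H(3) = (-33*(-3*12)/(-44))*(-30 - 5*3) = (-(-1188)*(-1)/44)*(-30 - 15) = -33*9/11*(-45) = -27*(-45) = 1215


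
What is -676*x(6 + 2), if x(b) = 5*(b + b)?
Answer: -54080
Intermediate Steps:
x(b) = 10*b (x(b) = 5*(2*b) = 10*b)
-676*x(6 + 2) = -6760*(6 + 2) = -6760*8 = -676*80 = -54080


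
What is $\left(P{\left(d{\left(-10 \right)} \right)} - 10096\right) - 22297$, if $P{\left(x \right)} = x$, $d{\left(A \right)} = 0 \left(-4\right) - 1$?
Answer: $-32394$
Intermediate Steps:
$d{\left(A \right)} = -1$ ($d{\left(A \right)} = 0 - 1 = -1$)
$\left(P{\left(d{\left(-10 \right)} \right)} - 10096\right) - 22297 = \left(-1 - 10096\right) - 22297 = -10097 - 22297 = -32394$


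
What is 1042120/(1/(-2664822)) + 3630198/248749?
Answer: -690791968213767162/248749 ≈ -2.7771e+12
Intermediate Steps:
1042120/(1/(-2664822)) + 3630198/248749 = 1042120/(-1/2664822) + 3630198*(1/248749) = 1042120*(-2664822) + 3630198/248749 = -2777064302640 + 3630198/248749 = -690791968213767162/248749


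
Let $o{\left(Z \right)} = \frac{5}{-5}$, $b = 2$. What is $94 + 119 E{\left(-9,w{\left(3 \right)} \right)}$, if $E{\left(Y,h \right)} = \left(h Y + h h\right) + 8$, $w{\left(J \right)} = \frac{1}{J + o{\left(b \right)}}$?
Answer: $\frac{2161}{4} \approx 540.25$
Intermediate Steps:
$o{\left(Z \right)} = -1$ ($o{\left(Z \right)} = 5 \left(- \frac{1}{5}\right) = -1$)
$w{\left(J \right)} = \frac{1}{-1 + J}$ ($w{\left(J \right)} = \frac{1}{J - 1} = \frac{1}{-1 + J}$)
$E{\left(Y,h \right)} = 8 + h^{2} + Y h$ ($E{\left(Y,h \right)} = \left(Y h + h^{2}\right) + 8 = \left(h^{2} + Y h\right) + 8 = 8 + h^{2} + Y h$)
$94 + 119 E{\left(-9,w{\left(3 \right)} \right)} = 94 + 119 \left(8 + \left(\frac{1}{-1 + 3}\right)^{2} - \frac{9}{-1 + 3}\right) = 94 + 119 \left(8 + \left(\frac{1}{2}\right)^{2} - \frac{9}{2}\right) = 94 + 119 \left(8 + \frac{1}{4} - \frac{9}{2}\right) = 94 + 119 \cdot \frac{15}{4} = 94 + \frac{1785}{4} = \frac{2161}{4}$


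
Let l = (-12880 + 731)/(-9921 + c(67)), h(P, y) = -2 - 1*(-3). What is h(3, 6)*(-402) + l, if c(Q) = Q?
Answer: -3949159/9854 ≈ -400.77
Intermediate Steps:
h(P, y) = 1 (h(P, y) = -2 + 3 = 1)
l = 12149/9854 (l = (-12880 + 731)/(-9921 + 67) = -12149/(-9854) = -12149*(-1/9854) = 12149/9854 ≈ 1.2329)
h(3, 6)*(-402) + l = 1*(-402) + 12149/9854 = -402 + 12149/9854 = -3949159/9854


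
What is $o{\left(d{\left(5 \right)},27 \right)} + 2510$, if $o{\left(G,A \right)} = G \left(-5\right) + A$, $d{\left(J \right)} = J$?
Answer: $2512$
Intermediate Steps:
$o{\left(G,A \right)} = A - 5 G$ ($o{\left(G,A \right)} = - 5 G + A = A - 5 G$)
$o{\left(d{\left(5 \right)},27 \right)} + 2510 = \left(27 - 25\right) + 2510 = 2 + 2510 = 2512$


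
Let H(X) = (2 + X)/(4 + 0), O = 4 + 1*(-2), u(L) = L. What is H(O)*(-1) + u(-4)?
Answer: -5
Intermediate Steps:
O = 2 (O = 4 - 2 = 2)
H(X) = ½ + X/4 (H(X) = (2 + X)/4 = (2 + X)*(¼) = ½ + X/4)
H(O)*(-1) + u(-4) = (½ + (¼)*2)*(-1) - 4 = (½ + ½)*(-1) - 4 = 1*(-1) - 4 = -1 - 4 = -5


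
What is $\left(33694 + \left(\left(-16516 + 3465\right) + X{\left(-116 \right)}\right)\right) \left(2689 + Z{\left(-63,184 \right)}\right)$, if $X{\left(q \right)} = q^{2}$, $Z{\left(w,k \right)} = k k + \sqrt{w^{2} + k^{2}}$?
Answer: $1246147955 + 170495 \sqrt{1513} \approx 1.2528 \cdot 10^{9}$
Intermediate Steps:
$Z{\left(w,k \right)} = k^{2} + \sqrt{k^{2} + w^{2}}$
$\left(33694 + \left(\left(-16516 + 3465\right) + X{\left(-116 \right)}\right)\right) \left(2689 + Z{\left(-63,184 \right)}\right) = \left(33694 + \left(\left(-16516 + 3465\right) + \left(-116\right)^{2}\right)\right) \left(2689 + \left(184^{2} + \sqrt{184^{2} + \left(-63\right)^{2}}\right)\right) = \left(33694 + \left(-13051 + 13456\right)\right) \left(2689 + \left(33856 + \sqrt{33856 + 3969}\right)\right) = \left(33694 + 405\right) \left(2689 + \left(33856 + \sqrt{37825}\right)\right) = 34099 \left(2689 + \left(33856 + 5 \sqrt{1513}\right)\right) = 34099 \left(36545 + 5 \sqrt{1513}\right) = 1246147955 + 170495 \sqrt{1513}$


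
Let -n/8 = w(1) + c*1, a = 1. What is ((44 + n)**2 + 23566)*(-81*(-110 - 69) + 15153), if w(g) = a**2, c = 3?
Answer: 703048920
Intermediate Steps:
w(g) = 1 (w(g) = 1**2 = 1)
n = -32 (n = -8*(1 + 3*1) = -8*(1 + 3) = -8*4 = -32)
((44 + n)**2 + 23566)*(-81*(-110 - 69) + 15153) = ((44 - 32)**2 + 23566)*(-81*(-110 - 69) + 15153) = (12**2 + 23566)*(-81*(-179) + 15153) = (144 + 23566)*(14499 + 15153) = 23710*29652 = 703048920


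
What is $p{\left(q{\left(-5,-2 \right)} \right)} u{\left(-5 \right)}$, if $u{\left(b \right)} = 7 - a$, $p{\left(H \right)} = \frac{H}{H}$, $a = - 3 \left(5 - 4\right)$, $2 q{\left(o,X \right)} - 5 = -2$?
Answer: $10$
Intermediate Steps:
$q{\left(o,X \right)} = \frac{3}{2}$ ($q{\left(o,X \right)} = \frac{5}{2} + \frac{1}{2} \left(-2\right) = \frac{5}{2} - 1 = \frac{3}{2}$)
$a = -3$ ($a = \left(-3\right) 1 = -3$)
$p{\left(H \right)} = 1$
$u{\left(b \right)} = 10$ ($u{\left(b \right)} = 7 - -3 = 7 + 3 = 10$)
$p{\left(q{\left(-5,-2 \right)} \right)} u{\left(-5 \right)} = 1 \cdot 10 = 10$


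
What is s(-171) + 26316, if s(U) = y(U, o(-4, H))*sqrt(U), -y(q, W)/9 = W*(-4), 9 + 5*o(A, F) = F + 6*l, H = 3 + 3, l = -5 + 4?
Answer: 26316 - 972*I*sqrt(19)/5 ≈ 26316.0 - 847.37*I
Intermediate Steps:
l = -1
H = 6
o(A, F) = -3 + F/5 (o(A, F) = -9/5 + (F + 6*(-1))/5 = -9/5 + (F - 6)/5 = -9/5 + (-6 + F)/5 = -9/5 + (-6/5 + F/5) = -3 + F/5)
y(q, W) = 36*W (y(q, W) = -9*W*(-4) = -(-36)*W = 36*W)
s(U) = -324*sqrt(U)/5 (s(U) = (36*(-3 + (1/5)*6))*sqrt(U) = (36*(-3 + 6/5))*sqrt(U) = (36*(-9/5))*sqrt(U) = -324*sqrt(U)/5)
s(-171) + 26316 = -972*I*sqrt(19)/5 + 26316 = 26316 - 972*I*sqrt(19)/5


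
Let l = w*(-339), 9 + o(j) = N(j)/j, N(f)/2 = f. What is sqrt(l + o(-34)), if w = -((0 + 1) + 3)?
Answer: sqrt(1349) ≈ 36.729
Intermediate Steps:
N(f) = 2*f
w = -4 (w = -(1 + 3) = -1*4 = -4)
o(j) = -7 (o(j) = -9 + (2*j)/j = -9 + 2 = -7)
l = 1356 (l = -4*(-339) = 1356)
sqrt(l + o(-34)) = sqrt(1356 - 7) = sqrt(1349)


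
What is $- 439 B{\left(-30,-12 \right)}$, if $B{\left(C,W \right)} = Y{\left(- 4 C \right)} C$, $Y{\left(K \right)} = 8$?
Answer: $105360$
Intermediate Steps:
$B{\left(C,W \right)} = 8 C$
$- 439 B{\left(-30,-12 \right)} = - 439 \cdot 8 \left(-30\right) = \left(-439\right) \left(-240\right) = 105360$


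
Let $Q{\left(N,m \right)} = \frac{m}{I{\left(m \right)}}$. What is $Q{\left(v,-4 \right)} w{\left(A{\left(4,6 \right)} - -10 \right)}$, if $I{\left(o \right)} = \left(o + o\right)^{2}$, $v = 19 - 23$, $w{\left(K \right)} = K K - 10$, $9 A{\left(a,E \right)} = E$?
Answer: $- \frac{467}{72} \approx -6.4861$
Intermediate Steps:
$A{\left(a,E \right)} = \frac{E}{9}$
$w{\left(K \right)} = -10 + K^{2}$ ($w{\left(K \right)} = K^{2} - 10 = -10 + K^{2}$)
$v = -4$
$I{\left(o \right)} = 4 o^{2}$ ($I{\left(o \right)} = \left(2 o\right)^{2} = 4 o^{2}$)
$Q{\left(N,m \right)} = \frac{1}{4 m}$ ($Q{\left(N,m \right)} = \frac{m}{4 m^{2}} = m \frac{1}{4 m^{2}} = \frac{1}{4 m}$)
$Q{\left(v,-4 \right)} w{\left(A{\left(4,6 \right)} - -10 \right)} = \frac{1}{4 \left(-4\right)} \left(-10 + \left(\frac{1}{9} \cdot 6 - -10\right)^{2}\right) = \frac{1}{4} \left(- \frac{1}{4}\right) \left(-10 + \left(\frac{2}{3} + 10\right)^{2}\right) = - \frac{-10 + \left(\frac{32}{3}\right)^{2}}{16} = - \frac{-10 + \frac{1024}{9}}{16} = \left(- \frac{1}{16}\right) \frac{934}{9} = - \frac{467}{72}$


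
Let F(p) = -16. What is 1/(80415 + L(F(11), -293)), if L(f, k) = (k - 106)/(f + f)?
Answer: 32/2573679 ≈ 1.2434e-5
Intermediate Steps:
L(f, k) = (-106 + k)/(2*f) (L(f, k) = (-106 + k)/((2*f)) = (-106 + k)*(1/(2*f)) = (-106 + k)/(2*f))
1/(80415 + L(F(11), -293)) = 1/(80415 + (½)*(-106 - 293)/(-16)) = 1/(80415 + (½)*(-1/16)*(-399)) = 1/(80415 + 399/32) = 1/(2573679/32) = 32/2573679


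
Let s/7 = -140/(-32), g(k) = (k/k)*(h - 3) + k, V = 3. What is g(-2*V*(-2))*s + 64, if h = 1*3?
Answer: 863/2 ≈ 431.50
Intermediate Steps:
h = 3
g(k) = k (g(k) = (k/k)*(3 - 3) + k = 1*0 + k = 0 + k = k)
s = 245/8 (s = 7*(-140/(-32)) = 7*(-140*(-1/32)) = 7*(35/8) = 245/8 ≈ 30.625)
g(-2*V*(-2))*s + 64 = (-2*3*(-2))*(245/8) + 64 = -6*(-2)*(245/8) + 64 = 12*(245/8) + 64 = 735/2 + 64 = 863/2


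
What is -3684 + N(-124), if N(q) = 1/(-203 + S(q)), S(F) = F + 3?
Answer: -1193617/324 ≈ -3684.0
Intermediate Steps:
S(F) = 3 + F
N(q) = 1/(-200 + q) (N(q) = 1/(-203 + (3 + q)) = 1/(-200 + q))
-3684 + N(-124) = -3684 + 1/(-200 - 124) = -3684 + 1/(-324) = -3684 - 1/324 = -1193617/324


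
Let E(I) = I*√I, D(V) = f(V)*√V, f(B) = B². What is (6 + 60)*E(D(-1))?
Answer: 66*I^(3/2) ≈ -46.669 + 46.669*I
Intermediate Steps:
D(V) = V^(5/2) (D(V) = V²*√V = V^(5/2))
E(I) = I^(3/2)
(6 + 60)*E(D(-1)) = (6 + 60)*((-1)^(5/2))^(3/2) = 66*I^(3/2)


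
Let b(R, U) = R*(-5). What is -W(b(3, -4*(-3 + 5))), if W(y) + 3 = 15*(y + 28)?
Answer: -192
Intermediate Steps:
b(R, U) = -5*R
W(y) = 417 + 15*y (W(y) = -3 + 15*(y + 28) = -3 + 15*(28 + y) = -3 + (420 + 15*y) = 417 + 15*y)
-W(b(3, -4*(-3 + 5))) = -(417 + 15*(-5*3)) = -(417 + 15*(-15)) = -(417 - 225) = -1*192 = -192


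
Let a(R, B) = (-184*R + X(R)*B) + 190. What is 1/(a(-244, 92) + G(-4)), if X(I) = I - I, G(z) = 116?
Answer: 1/45202 ≈ 2.2123e-5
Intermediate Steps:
X(I) = 0
a(R, B) = 190 - 184*R (a(R, B) = (-184*R + 0*B) + 190 = (-184*R + 0) + 190 = -184*R + 190 = 190 - 184*R)
1/(a(-244, 92) + G(-4)) = 1/((190 - 184*(-244)) + 116) = 1/((190 + 44896) + 116) = 1/(45086 + 116) = 1/45202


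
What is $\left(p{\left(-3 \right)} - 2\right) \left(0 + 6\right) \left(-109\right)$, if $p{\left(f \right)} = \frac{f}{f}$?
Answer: $654$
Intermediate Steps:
$p{\left(f \right)} = 1$
$\left(p{\left(-3 \right)} - 2\right) \left(0 + 6\right) \left(-109\right) = \left(1 - 2\right) \left(0 + 6\right) \left(-109\right) = \left(-1\right) 6 \left(-109\right) = \left(-6\right) \left(-109\right) = 654$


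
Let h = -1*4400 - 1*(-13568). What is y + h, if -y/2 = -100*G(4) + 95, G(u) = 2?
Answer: 9378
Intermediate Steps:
h = 9168 (h = -4400 + 13568 = 9168)
y = 210 (y = -2*(-100*2 + 95) = -2*(-200 + 95) = -2*(-105) = 210)
y + h = 210 + 9168 = 9378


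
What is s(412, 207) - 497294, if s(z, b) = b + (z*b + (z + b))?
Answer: -411184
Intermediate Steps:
s(z, b) = z + 2*b + b*z (s(z, b) = b + (b*z + (b + z)) = b + (b + z + b*z) = z + 2*b + b*z)
s(412, 207) - 497294 = (412 + 2*207 + 207*412) - 497294 = (412 + 414 + 85284) - 497294 = 86110 - 497294 = -411184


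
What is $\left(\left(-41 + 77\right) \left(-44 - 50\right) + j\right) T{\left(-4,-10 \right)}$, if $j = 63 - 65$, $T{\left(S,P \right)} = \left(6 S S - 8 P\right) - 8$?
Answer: $-568848$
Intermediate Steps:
$T{\left(S,P \right)} = -8 - 8 P + 6 S^{2}$ ($T{\left(S,P \right)} = \left(6 S^{2} - 8 P\right) - 8 = \left(- 8 P + 6 S^{2}\right) - 8 = -8 - 8 P + 6 S^{2}$)
$j = -2$ ($j = 63 - 65 = -2$)
$\left(\left(-41 + 77\right) \left(-44 - 50\right) + j\right) T{\left(-4,-10 \right)} = \left(\left(-41 + 77\right) \left(-44 - 50\right) - 2\right) \left(-8 - -80 + 6 \left(-4\right)^{2}\right) = \left(36 \left(-94\right) - 2\right) \left(-8 + 80 + 6 \cdot 16\right) = \left(-3384 - 2\right) \left(-8 + 80 + 96\right) = \left(-3386\right) 168 = -568848$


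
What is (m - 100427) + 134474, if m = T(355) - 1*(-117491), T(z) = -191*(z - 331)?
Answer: 146954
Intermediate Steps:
T(z) = 63221 - 191*z (T(z) = -191*(-331 + z) = 63221 - 191*z)
m = 112907 (m = (63221 - 191*355) - 1*(-117491) = (63221 - 67805) + 117491 = -4584 + 117491 = 112907)
(m - 100427) + 134474 = (112907 - 100427) + 134474 = 12480 + 134474 = 146954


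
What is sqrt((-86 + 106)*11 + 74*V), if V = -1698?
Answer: 2*I*sqrt(31358) ≈ 354.16*I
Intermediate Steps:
sqrt((-86 + 106)*11 + 74*V) = sqrt((-86 + 106)*11 + 74*(-1698)) = sqrt(20*11 - 125652) = sqrt(220 - 125652) = sqrt(-125432) = 2*I*sqrt(31358)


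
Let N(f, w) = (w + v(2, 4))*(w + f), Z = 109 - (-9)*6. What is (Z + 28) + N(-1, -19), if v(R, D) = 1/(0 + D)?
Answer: 566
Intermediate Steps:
Z = 163 (Z = 109 - 1*(-54) = 109 + 54 = 163)
v(R, D) = 1/D
N(f, w) = (¼ + w)*(f + w) (N(f, w) = (w + 1/4)*(w + f) = (w + ¼)*(f + w) = (¼ + w)*(f + w))
(Z + 28) + N(-1, -19) = (163 + 28) + ((-19)² + (¼)*(-1) + (¼)*(-19) - 1*(-19)) = 191 + (361 - ¼ - 19/4 + 19) = 191 + 375 = 566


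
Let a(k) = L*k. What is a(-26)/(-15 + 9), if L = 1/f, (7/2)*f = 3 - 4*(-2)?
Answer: 91/66 ≈ 1.3788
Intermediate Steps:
f = 22/7 (f = 2*(3 - 4*(-2))/7 = 2*(3 + 8)/7 = (2/7)*11 = 22/7 ≈ 3.1429)
L = 7/22 (L = 1/(22/7) = 7/22 ≈ 0.31818)
a(k) = 7*k/22
a(-26)/(-15 + 9) = ((7/22)*(-26))/(-15 + 9) = -91/11/(-6) = -⅙*(-91/11) = 91/66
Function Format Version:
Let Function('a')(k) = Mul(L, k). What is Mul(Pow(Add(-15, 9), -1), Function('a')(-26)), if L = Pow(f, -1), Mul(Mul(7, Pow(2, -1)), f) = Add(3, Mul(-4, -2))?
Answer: Rational(91, 66) ≈ 1.3788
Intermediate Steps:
f = Rational(22, 7) (f = Mul(Rational(2, 7), Add(3, Mul(-4, -2))) = Mul(Rational(2, 7), Add(3, 8)) = Mul(Rational(2, 7), 11) = Rational(22, 7) ≈ 3.1429)
L = Rational(7, 22) (L = Pow(Rational(22, 7), -1) = Rational(7, 22) ≈ 0.31818)
Function('a')(k) = Mul(Rational(7, 22), k)
Mul(Pow(Add(-15, 9), -1), Function('a')(-26)) = Mul(Pow(Add(-15, 9), -1), Mul(Rational(7, 22), -26)) = Mul(Pow(-6, -1), Rational(-91, 11)) = Mul(Rational(-1, 6), Rational(-91, 11)) = Rational(91, 66)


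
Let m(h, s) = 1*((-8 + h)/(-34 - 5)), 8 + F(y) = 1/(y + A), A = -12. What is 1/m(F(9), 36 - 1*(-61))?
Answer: 117/49 ≈ 2.3878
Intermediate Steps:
F(y) = -8 + 1/(-12 + y) (F(y) = -8 + 1/(y - 12) = -8 + 1/(-12 + y))
m(h, s) = 8/39 - h/39 (m(h, s) = 1*((-8 + h)/(-39)) = 1*((-8 + h)*(-1/39)) = 1*(8/39 - h/39) = 8/39 - h/39)
1/m(F(9), 36 - 1*(-61)) = 1/(8/39 - (97 - 8*9)/(39*(-12 + 9))) = 1/(8/39 - (97 - 72)/(39*(-3))) = 1/(8/39 - (-1)*25/117) = 1/(8/39 - 1/39*(-25/3)) = 1/(8/39 + 25/117) = 1/(49/117) = 117/49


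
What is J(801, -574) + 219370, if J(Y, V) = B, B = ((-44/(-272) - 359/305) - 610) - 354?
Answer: 4529719383/20740 ≈ 2.1841e+5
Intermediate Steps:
B = -20014417/20740 (B = ((-44*(-1/272) - 359*1/305) - 610) - 354 = ((11/68 - 359/305) - 610) - 354 = (-21057/20740 - 610) - 354 = -12672457/20740 - 354 = -20014417/20740 ≈ -965.02)
J(Y, V) = -20014417/20740
J(801, -574) + 219370 = -20014417/20740 + 219370 = 4529719383/20740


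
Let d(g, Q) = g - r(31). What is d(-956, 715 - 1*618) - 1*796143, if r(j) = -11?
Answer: -797088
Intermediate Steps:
d(g, Q) = 11 + g (d(g, Q) = g - 1*(-11) = g + 11 = 11 + g)
d(-956, 715 - 1*618) - 1*796143 = (11 - 956) - 1*796143 = -945 - 796143 = -797088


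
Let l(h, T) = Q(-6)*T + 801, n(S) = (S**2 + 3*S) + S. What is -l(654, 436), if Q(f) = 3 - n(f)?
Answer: 3123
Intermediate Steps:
n(S) = S**2 + 4*S
Q(f) = 3 - f*(4 + f)
l(h, T) = 801 - 9*T (l(h, T) = (3 - 1*(-6)*(4 - 6))*T + 801 = (3 - 1*(-6)*(-2))*T + 801 = (3 - 12)*T + 801 = -9*T + 801 = 801 - 9*T)
-l(654, 436) = -(801 - 9*436) = -(801 - 3924) = -1*(-3123) = 3123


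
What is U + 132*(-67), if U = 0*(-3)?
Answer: -8844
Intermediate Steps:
U = 0
U + 132*(-67) = 0 + 132*(-67) = 0 - 8844 = -8844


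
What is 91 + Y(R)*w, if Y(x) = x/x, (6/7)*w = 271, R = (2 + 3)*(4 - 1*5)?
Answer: 2443/6 ≈ 407.17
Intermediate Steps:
R = -5 (R = 5*(4 - 5) = 5*(-1) = -5)
w = 1897/6 (w = (7/6)*271 = 1897/6 ≈ 316.17)
Y(x) = 1
91 + Y(R)*w = 91 + 1*(1897/6) = 91 + 1897/6 = 2443/6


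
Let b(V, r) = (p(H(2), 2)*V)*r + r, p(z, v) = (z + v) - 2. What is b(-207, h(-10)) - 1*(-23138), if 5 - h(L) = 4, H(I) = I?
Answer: 22725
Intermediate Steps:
h(L) = 1 (h(L) = 5 - 1*4 = 5 - 4 = 1)
p(z, v) = -2 + v + z (p(z, v) = (v + z) - 2 = -2 + v + z)
b(V, r) = r + 2*V*r (b(V, r) = ((-2 + 2 + 2)*V)*r + r = (2*V)*r + r = 2*V*r + r = r + 2*V*r)
b(-207, h(-10)) - 1*(-23138) = 1*(1 + 2*(-207)) - 1*(-23138) = 1*(1 - 414) + 23138 = 1*(-413) + 23138 = -413 + 23138 = 22725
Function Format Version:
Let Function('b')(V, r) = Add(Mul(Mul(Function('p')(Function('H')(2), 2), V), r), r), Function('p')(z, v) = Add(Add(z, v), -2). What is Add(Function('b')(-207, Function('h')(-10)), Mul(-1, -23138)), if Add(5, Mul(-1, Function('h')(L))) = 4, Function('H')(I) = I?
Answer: 22725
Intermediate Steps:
Function('h')(L) = 1 (Function('h')(L) = Add(5, Mul(-1, 4)) = Add(5, -4) = 1)
Function('p')(z, v) = Add(-2, v, z) (Function('p')(z, v) = Add(Add(v, z), -2) = Add(-2, v, z))
Function('b')(V, r) = Add(r, Mul(2, V, r)) (Function('b')(V, r) = Add(Mul(Mul(Add(-2, 2, 2), V), r), r) = Add(Mul(Mul(2, V), r), r) = Add(Mul(2, V, r), r) = Add(r, Mul(2, V, r)))
Add(Function('b')(-207, Function('h')(-10)), Mul(-1, -23138)) = Add(Mul(1, Add(1, Mul(2, -207))), Mul(-1, -23138)) = Add(Mul(1, Add(1, -414)), 23138) = Add(Mul(1, -413), 23138) = Add(-413, 23138) = 22725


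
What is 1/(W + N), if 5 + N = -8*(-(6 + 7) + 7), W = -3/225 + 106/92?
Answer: 3450/152279 ≈ 0.022656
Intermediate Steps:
W = 3929/3450 (W = -3*1/225 + 106*(1/92) = -1/75 + 53/46 = 3929/3450 ≈ 1.1388)
N = 43 (N = -5 - 8*(-(6 + 7) + 7) = -5 - 8*(-1*13 + 7) = -5 - 8*(-13 + 7) = -5 - 8*(-6) = -5 + 48 = 43)
1/(W + N) = 1/(3929/3450 + 43) = 1/(152279/3450) = 3450/152279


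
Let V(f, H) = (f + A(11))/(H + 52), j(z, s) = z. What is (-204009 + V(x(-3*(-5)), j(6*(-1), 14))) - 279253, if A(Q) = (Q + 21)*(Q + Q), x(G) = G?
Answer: -22229333/46 ≈ -4.8325e+5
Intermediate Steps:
A(Q) = 2*Q*(21 + Q) (A(Q) = (21 + Q)*(2*Q) = 2*Q*(21 + Q))
V(f, H) = (704 + f)/(52 + H) (V(f, H) = (f + 2*11*(21 + 11))/(H + 52) = (f + 2*11*32)/(52 + H) = (f + 704)/(52 + H) = (704 + f)/(52 + H))
(-204009 + V(x(-3*(-5)), j(6*(-1), 14))) - 279253 = (-204009 + (704 - 3*(-5))/(52 + 6*(-1))) - 279253 = (-204009 + (704 + 15)/(52 - 6)) - 279253 = (-204009 + 719/46) - 279253 = -9383695/46 - 279253 = -22229333/46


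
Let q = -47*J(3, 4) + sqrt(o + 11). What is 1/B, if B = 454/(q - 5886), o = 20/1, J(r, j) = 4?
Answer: -3037/227 + sqrt(31)/454 ≈ -13.367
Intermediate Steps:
o = 20 (o = 20*1 = 20)
q = -188 + sqrt(31) (q = -47*4 + sqrt(20 + 11) = -188 + sqrt(31) ≈ -182.43)
B = 454/(-6074 + sqrt(31)) (B = 454/((-188 + sqrt(31)) - 5886) = 454/(-6074 + sqrt(31)) ≈ -0.074813)
1/B = 1/(-2757596/36893445 - 454*sqrt(31)/36893445)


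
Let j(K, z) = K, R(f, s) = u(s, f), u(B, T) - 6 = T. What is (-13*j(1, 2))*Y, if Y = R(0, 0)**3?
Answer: -2808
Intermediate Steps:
u(B, T) = 6 + T
R(f, s) = 6 + f
Y = 216 (Y = (6 + 0)**3 = 6**3 = 216)
(-13*j(1, 2))*Y = -13*1*216 = -13*216 = -2808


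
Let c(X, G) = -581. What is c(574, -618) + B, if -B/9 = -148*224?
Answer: 297787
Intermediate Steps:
B = 298368 (B = -(-1332)*224 = -9*(-33152) = 298368)
c(574, -618) + B = -581 + 298368 = 297787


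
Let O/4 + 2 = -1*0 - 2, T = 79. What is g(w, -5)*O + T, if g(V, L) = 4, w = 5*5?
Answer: 15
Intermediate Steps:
w = 25
O = -16 (O = -8 + 4*(-1*0 - 2) = -8 + 4*(0 - 2) = -8 + 4*(-2) = -8 - 8 = -16)
g(w, -5)*O + T = 4*(-16) + 79 = -64 + 79 = 15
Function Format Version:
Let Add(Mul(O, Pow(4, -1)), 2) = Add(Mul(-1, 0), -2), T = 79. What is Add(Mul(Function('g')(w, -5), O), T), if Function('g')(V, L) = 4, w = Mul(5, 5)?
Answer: 15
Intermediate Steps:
w = 25
O = -16 (O = Add(-8, Mul(4, Add(Mul(-1, 0), -2))) = Add(-8, Mul(4, Add(0, -2))) = Add(-8, Mul(4, -2)) = Add(-8, -8) = -16)
Add(Mul(Function('g')(w, -5), O), T) = Add(Mul(4, -16), 79) = Add(-64, 79) = 15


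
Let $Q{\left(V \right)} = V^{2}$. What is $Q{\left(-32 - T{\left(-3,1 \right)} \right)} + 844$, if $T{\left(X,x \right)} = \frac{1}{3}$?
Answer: $\frac{17005}{9} \approx 1889.4$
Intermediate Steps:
$T{\left(X,x \right)} = \frac{1}{3}$
$Q{\left(-32 - T{\left(-3,1 \right)} \right)} + 844 = \left(-32 - \frac{1}{3}\right)^{2} + 844 = \left(- \frac{97}{3}\right)^{2} + 844 = \frac{9409}{9} + 844 = \frac{17005}{9}$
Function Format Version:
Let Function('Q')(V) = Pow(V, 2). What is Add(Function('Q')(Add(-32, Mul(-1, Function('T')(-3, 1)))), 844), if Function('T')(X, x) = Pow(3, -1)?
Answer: Rational(17005, 9) ≈ 1889.4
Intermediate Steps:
Function('T')(X, x) = Rational(1, 3)
Add(Function('Q')(Add(-32, Mul(-1, Function('T')(-3, 1)))), 844) = Add(Pow(Add(-32, Mul(-1, Rational(1, 3))), 2), 844) = Add(Pow(Add(-32, Rational(-1, 3)), 2), 844) = Add(Pow(Rational(-97, 3), 2), 844) = Add(Rational(9409, 9), 844) = Rational(17005, 9)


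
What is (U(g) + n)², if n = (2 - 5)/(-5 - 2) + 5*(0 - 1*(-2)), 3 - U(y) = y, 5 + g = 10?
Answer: 3481/49 ≈ 71.041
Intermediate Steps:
g = 5 (g = -5 + 10 = 5)
U(y) = 3 - y
n = 73/7 (n = -3/(-7) + 5*(0 + 2) = -3*(-⅐) + 5*2 = 3/7 + 10 = 73/7 ≈ 10.429)
(U(g) + n)² = ((3 - 1*5) + 73/7)² = ((3 - 5) + 73/7)² = (-2 + 73/7)² = (59/7)² = 3481/49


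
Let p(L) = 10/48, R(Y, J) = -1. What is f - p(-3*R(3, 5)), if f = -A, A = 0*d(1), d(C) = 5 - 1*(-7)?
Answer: -5/24 ≈ -0.20833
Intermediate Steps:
d(C) = 12 (d(C) = 5 + 7 = 12)
p(L) = 5/24 (p(L) = 10*(1/48) = 5/24)
A = 0 (A = 0*12 = 0)
f = 0 (f = -1*0 = 0)
f - p(-3*R(3, 5)) = 0 - 1*5/24 = 0 - 5/24 = -5/24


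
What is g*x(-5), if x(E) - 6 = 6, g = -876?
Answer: -10512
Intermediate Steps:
x(E) = 12 (x(E) = 6 + 6 = 12)
g*x(-5) = -876*12 = -10512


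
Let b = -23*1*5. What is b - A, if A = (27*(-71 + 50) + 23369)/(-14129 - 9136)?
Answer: -2652673/23265 ≈ -114.02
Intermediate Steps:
b = -115 (b = -23*5 = -115)
A = -22802/23265 (A = (27*(-21) + 23369)/(-23265) = (-567 + 23369)*(-1/23265) = 22802*(-1/23265) = -22802/23265 ≈ -0.98010)
b - A = -115 - 1*(-22802/23265) = -115 + 22802/23265 = -2652673/23265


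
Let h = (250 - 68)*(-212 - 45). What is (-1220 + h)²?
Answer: 2303424036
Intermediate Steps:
h = -46774 (h = 182*(-257) = -46774)
(-1220 + h)² = (-1220 - 46774)² = (-47994)² = 2303424036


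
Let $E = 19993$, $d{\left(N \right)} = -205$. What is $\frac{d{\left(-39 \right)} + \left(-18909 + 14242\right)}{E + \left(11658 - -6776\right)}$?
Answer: $- \frac{1624}{12809} \approx -0.12679$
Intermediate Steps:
$\frac{d{\left(-39 \right)} + \left(-18909 + 14242\right)}{E + \left(11658 - -6776\right)} = \frac{-205 + \left(-18909 + 14242\right)}{19993 + \left(11658 - -6776\right)} = \frac{-205 - 4667}{19993 + \left(11658 + 6776\right)} = - \frac{4872}{19993 + 18434} = - \frac{4872}{38427} = \left(-4872\right) \frac{1}{38427} = - \frac{1624}{12809}$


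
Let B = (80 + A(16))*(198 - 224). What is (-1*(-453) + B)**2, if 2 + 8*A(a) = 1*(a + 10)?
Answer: 2907025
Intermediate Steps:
A(a) = 1 + a/8 (A(a) = -1/4 + (1*(a + 10))/8 = -1/4 + (1*(10 + a))/8 = -1/4 + (10 + a)/8 = -1/4 + (5/4 + a/8) = 1 + a/8)
B = -2158 (B = (80 + (1 + (1/8)*16))*(198 - 224) = (80 + (1 + 2))*(-26) = (80 + 3)*(-26) = 83*(-26) = -2158)
(-1*(-453) + B)**2 = (-1*(-453) - 2158)**2 = (453 - 2158)**2 = (-1705)**2 = 2907025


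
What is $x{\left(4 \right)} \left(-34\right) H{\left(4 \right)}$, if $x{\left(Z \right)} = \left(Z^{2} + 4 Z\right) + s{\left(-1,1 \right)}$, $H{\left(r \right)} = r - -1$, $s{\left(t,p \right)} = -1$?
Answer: $-5270$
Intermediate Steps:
$H{\left(r \right)} = 1 + r$ ($H{\left(r \right)} = r + 1 = 1 + r$)
$x{\left(Z \right)} = -1 + Z^{2} + 4 Z$ ($x{\left(Z \right)} = \left(Z^{2} + 4 Z\right) - 1 = -1 + Z^{2} + 4 Z$)
$x{\left(4 \right)} \left(-34\right) H{\left(4 \right)} = \left(-1 + 4^{2} + 4 \cdot 4\right) \left(-34\right) \left(1 + 4\right) = \left(-1 + 16 + 16\right) \left(-34\right) 5 = 31 \left(-34\right) 5 = \left(-1054\right) 5 = -5270$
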